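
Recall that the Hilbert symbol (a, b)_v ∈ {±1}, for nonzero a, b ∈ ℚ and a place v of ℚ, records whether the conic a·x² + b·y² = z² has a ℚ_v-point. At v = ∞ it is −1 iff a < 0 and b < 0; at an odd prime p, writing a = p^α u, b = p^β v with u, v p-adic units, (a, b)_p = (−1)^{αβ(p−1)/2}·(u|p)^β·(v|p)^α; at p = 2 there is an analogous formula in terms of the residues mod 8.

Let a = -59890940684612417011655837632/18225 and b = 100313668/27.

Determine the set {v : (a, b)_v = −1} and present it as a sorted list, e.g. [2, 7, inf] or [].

[3, 17, 23, 29]

(a, b) ≡ (-619710367, 445179) mod (ℚ^×)²; places V = {2, 3, 5, 7, 13, 17, 23, 29, 31, 41, 43, ∞}.
(a,b)_5: α=-2, u≡2; β=0, v≡4 (mod 5); (2|5)=-1, (4|5)=+1; sign (−1)^0·-1^0·+1^-2 = +1.
(a,b)_29: α=3, u≡20; β=1, v≡14 (mod 29); (20|29)=+1, (14|29)=-1; sign (−1)^0·+1^1·-1^3 = -1.
(a,b)_7: α=6, u≡2; β=1, v≡2 (mod 7); (2|7)=+1, (2|7)=+1; sign (−1)^0·+1^1·+1^6 = +1.
(a,b)_23: α=1, u≡20; β=0, v≡22 (mod 23); (20|23)=-1, (22|23)=-1; sign (−1)^0·-1^0·-1^1 = -1.
(a,b)_∞: sgn(-619710367)=−, sgn(445179)=+, so +1.
(a,b)_17: α=3, u≡2; β=1, v≡7 (mod 17); (2|17)=+1, (7|17)=-1; sign (−1)^0·+1^1·-1^3 = -1.
(a,b)_3: α=-6, u≡2; β=-3, v≡1 (mod 3); (2|3)=-1, (1|3)=+1; sign (−1)^0·-1^-3·+1^-6 = -1.
(a,b)_31: α=1, u≡15; β=0, v≡25 (mod 31); (15|31)=-1, (25|31)=+1; sign (−1)^0·-1^0·+1^1 = +1.
(a,b)_13: α=4, u≡9; β=2, v≡5 (mod 13); (9|13)=+1, (5|13)=-1; sign (−1)^0·+1^2·-1^4 = +1.
(a,b)_2: α=6, β=2; u≡1, v≡3 (mod 8); ε(u)ε(v)=0·1, αω(v)=6·1, βω(u)=2·0; sum ≡ 0  ⇒  +1.
(a,b)_41: α=1, u≡5; β=0, v≡21 (mod 41); (5|41)=+1, (21|41)=+1; sign (−1)^0·+1^0·+1^1 = +1.
(a,b)_43: α=3, u≡9; β=1, v≡19 (mod 43); (9|43)=+1, (19|43)=-1; sign (−1)^1·+1^1·-1^3 = +1.
|Ram(-619710367, 445179)| = 4, even; anisotropic at {3, 17, 23, 29}.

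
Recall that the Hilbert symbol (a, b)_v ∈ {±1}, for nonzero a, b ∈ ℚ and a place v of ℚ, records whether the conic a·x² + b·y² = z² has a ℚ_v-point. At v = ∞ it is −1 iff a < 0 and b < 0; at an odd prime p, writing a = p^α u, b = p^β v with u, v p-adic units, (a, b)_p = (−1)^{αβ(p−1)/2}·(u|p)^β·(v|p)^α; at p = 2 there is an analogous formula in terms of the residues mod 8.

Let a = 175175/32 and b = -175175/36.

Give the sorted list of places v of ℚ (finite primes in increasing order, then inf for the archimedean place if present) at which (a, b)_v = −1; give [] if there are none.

Mod squares: a ≡ 286, b ≡ -143. Check v ∈ {∞, 2, 3, 5, 7, 11, 13}.
v=13: a=13^1·(≡12), b=13^1·(≡11) mod 13; (12|13)=+1, (11|13)=-1; (−1)^{1·1·6}·(+1)^1·(-1)^1 = -1.
v=∞: 286 > 0 and -143 < 0  ⇒  (a,b)_∞ = +1.
v=11: a=11^1·(≡3), b=11^1·(≡1) mod 11; (3|11)=+1, (1|11)=+1; (−1)^{1·1·5}·(+1)^1·(+1)^1 = -1.
v=3: a=3^0·(≡1), b=3^-2·(≡1) mod 3; (1|3)=+1, (1|3)=+1; (−1)^{0·-2·1}·(+1)^-2·(+1)^0 = +1.
v=5: a=5^2·(≡1), b=5^2·(≡3) mod 5; (1|5)=+1, (3|5)=-1; (−1)^{2·2·2}·(+1)^2·(-1)^2 = +1.
v=7: a=7^2·(≡3), b=7^2·(≡2) mod 7; (3|7)=-1, (2|7)=+1; (−1)^{2·2·3}·(-1)^2·(+1)^2 = +1.
v=2: v_2(a)=-5, v_2(b)=-2; units ≡ 7, 1 (mod 8); ε·ε+αω+βω = 1·0+-5·0+-2·0 ≡ 0  ⇒  (a,b)_2 = +1.
Ram(286, -143) = {11, 13}; no ℚ_11-point on the conic.

[11, 13]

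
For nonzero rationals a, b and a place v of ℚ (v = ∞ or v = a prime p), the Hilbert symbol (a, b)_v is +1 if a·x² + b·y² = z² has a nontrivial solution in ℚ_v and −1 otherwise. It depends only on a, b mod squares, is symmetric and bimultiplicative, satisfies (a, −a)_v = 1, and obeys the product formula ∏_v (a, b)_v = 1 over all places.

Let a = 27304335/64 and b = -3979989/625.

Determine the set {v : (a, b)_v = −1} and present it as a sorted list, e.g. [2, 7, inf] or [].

Mod squares: a ≡ 5735, b ≡ -442221. Check v ∈ {∞, 2, 3, 5, 13, 17, 23, 29, 31, 37}.
v=17: a=17^0·(≡7), b=17^1·(≡11) mod 17; (7|17)=-1, (11|17)=-1; (−1)^{0·1·8}·(-1)^1·(-1)^0 = -1.
v=∞: 5735 > 0 and -442221 < 0  ⇒  (a,b)_∞ = +1.
v=29: a=29^0·(≡28), b=29^1·(≡1) mod 29; (28|29)=+1, (1|29)=+1; (−1)^{0·1·14}·(+1)^1·(+1)^0 = +1.
v=37: a=37^1·(≡1), b=37^0·(≡21) mod 37; (1|37)=+1, (21|37)=+1; (−1)^{1·0·18}·(+1)^0·(+1)^1 = +1.
v=5: a=5^1·(≡3), b=5^-4·(≡1) mod 5; (3|5)=-1, (1|5)=+1; (−1)^{1·-4·2}·(-1)^-4·(+1)^1 = +1.
v=23: a=23^2·(≡4), b=23^1·(≡8) mod 23; (4|23)=+1, (8|23)=+1; (−1)^{2·1·11}·(+1)^1·(+1)^2 = +1.
v=13: a=13^0·(≡7), b=13^1·(≡10) mod 13; (7|13)=-1, (10|13)=+1; (−1)^{0·1·6}·(-1)^1·(+1)^0 = -1.
v=3: a=3^2·(≡2), b=3^3·(≡1) mod 3; (2|3)=-1, (1|3)=+1; (−1)^{2·3·1}·(-1)^3·(+1)^2 = -1.
v=31: a=31^1·(≡22), b=31^0·(≡14) mod 31; (22|31)=-1, (14|31)=+1; (−1)^{1·0·15}·(-1)^0·(+1)^1 = +1.
v=2: v_2(a)=-6, v_2(b)=0; units ≡ 7, 3 (mod 8); ε·ε+αω+βω = 1·1+-6·1+0·0 ≡ 1  ⇒  (a,b)_2 = -1.
Ram(5735, -442221) = {2, 3, 13, 17}; no ℚ_2-point on the conic.

[2, 3, 13, 17]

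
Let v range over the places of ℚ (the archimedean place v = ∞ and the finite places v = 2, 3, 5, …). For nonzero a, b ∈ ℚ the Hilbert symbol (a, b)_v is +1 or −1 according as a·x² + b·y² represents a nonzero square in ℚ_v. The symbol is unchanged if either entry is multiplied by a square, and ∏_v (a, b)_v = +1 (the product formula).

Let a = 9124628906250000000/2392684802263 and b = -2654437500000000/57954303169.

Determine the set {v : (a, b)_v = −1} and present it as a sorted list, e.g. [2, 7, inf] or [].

(a, b) ≡ (6006, -39) mod (ℚ^×)²; places V = {2, 3, 5, 7, 11, 13, 17, ∞}.
(a,b)_2: α=7, β=8; u≡3, v≡1 (mod 8); ε(u)ε(v)=1·0, αω(v)=7·0, βω(u)=8·1; sum ≡ 0  ⇒  +1.
(a,b)_7: α=-3, u≡2; β=-4, v≡6 (mod 7); (2|7)=+1, (6|7)=-1; sign (−1)^0·+1^-4·-1^-3 = -1.
(a,b)_5: α=16, u≡1; β=12, v≡1 (mod 5); (1|5)=+1, (1|5)=+1; sign (−1)^0·+1^12·+1^16 = +1.
(a,b)_∞: sgn(6006)=+, sgn(-39)=−, so +1.
(a,b)_3: α=3, u≡1; β=3, v≡2 (mod 3); (1|3)=+1, (2|3)=-1; sign (−1)^1·+1^3·-1^3 = +1.
(a,b)_13: α=1, u≡8; β=1, v≡9 (mod 13); (8|13)=-1, (9|13)=+1; sign (−1)^0·-1^1·+1^1 = -1.
(a,b)_17: α=-8, u≡12; β=-6, v≡12 (mod 17); (12|17)=-1, (12|17)=-1; sign (−1)^0·-1^-6·-1^-8 = +1.
(a,b)_11: α=3, u≡8; β=2, v≡5 (mod 11); (8|11)=-1, (5|11)=+1; sign (−1)^0·-1^2·+1^3 = +1.
Ram(6006, -39) = {7, 13}; no ℚ_7-point on the conic.

[7, 13]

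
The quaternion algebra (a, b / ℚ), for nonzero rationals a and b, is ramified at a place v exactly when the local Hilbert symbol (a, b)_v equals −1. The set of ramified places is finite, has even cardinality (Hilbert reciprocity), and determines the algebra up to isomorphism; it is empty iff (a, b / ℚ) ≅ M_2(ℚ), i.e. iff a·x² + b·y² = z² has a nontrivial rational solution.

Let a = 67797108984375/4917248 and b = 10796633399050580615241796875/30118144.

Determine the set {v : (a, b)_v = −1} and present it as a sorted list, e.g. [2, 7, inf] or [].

[23, 31, 37, 43]

(a, b) ≡ (38569022, 30659) mod (ℚ^×)²; places V = {2, 3, 5, 7, 17, 23, 31, 37, 43, ∞}.
(a,b)_7: α=-4, u≡2; β=-6, v≡6 (mod 7); (2|7)=+1, (6|7)=-1; sign (−1)^0·+1^-6·-1^-4 = +1.
(a,b)_2: α=-11, β=-8; u≡7, v≡3 (mod 8); ε(u)ε(v)=1·1, αω(v)=-11·1, βω(u)=-8·0; sum ≡ 0  ⇒  +1.
(a,b)_23: α=1, u≡10; β=3, v≡15 (mod 23); (10|23)=-1, (15|23)=-1; sign (−1)^1·-1^3·-1^1 = -1.
(a,b)_31: α=1, u≡10; β=5, v≡2 (mod 31); (10|31)=+1, (2|31)=+1; sign (−1)^1·+1^5·+1^1 = -1.
(a,b)_∞: sgn(38569022)=+, sgn(30659)=+, so +1.
(a,b)_17: α=1, u≡6; β=0, v≡2 (mod 17); (6|17)=-1, (2|17)=+1; sign (−1)^0·-1^0·+1^1 = +1.
(a,b)_37: α=1, u≡13; β=2, v≡5 (mod 37); (13|37)=-1, (5|37)=-1; sign (−1)^0·-1^2·-1^1 = -1.
(a,b)_43: α=1, u≡6; β=3, v≡4 (mod 43); (6|43)=+1, (4|43)=+1; sign (−1)^1·+1^3·+1^1 = -1.
(a,b)_3: α=2, u≡2; β=6, v≡2 (mod 3); (2|3)=-1, (2|3)=-1; sign (−1)^0·-1^6·-1^2 = +1.
(a,b)_5: α=8, u≡3; β=8, v≡1 (mod 5); (3|5)=-1, (1|5)=+1; sign (−1)^0·-1^8·+1^8 = +1.
|Ram(38569022, 30659)| = 4, even; anisotropic at {23, 31, 37, 43}.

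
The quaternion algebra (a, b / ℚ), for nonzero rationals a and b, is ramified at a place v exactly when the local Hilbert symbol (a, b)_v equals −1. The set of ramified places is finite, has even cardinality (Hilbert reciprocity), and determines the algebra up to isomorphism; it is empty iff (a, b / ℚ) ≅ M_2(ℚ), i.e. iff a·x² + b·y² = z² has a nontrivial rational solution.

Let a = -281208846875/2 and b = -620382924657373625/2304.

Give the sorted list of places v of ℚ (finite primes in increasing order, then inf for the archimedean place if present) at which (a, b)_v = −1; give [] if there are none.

Mod squares: a ≡ -2492710, b ≡ -2945. Check v ∈ {∞, 2, 3, 5, 11, 17, 19, 31, 43}.
v=∞: -2492710 < 0 and -2945 < 0  ⇒  (a,b)_∞ = -1.
v=2: v_2(a)=-1, v_2(b)=-8; units ≡ 5, 7 (mod 8); ε·ε+αω+βω = 0·1+-1·0+-8·1 ≡ 0  ⇒  (a,b)_2 = +1.
v=17: a=17^1·(≡3), b=17^2·(≡15) mod 17; (3|17)=-1, (15|17)=+1; (−1)^{1·2·8}·(-1)^2·(+1)^1 = +1.
v=11: a=11^1·(≡1), b=11^2·(≡4) mod 11; (1|11)=+1, (4|11)=+1; (−1)^{1·2·5}·(+1)^2·(+1)^1 = +1.
v=3: a=3^0·(≡2), b=3^-2·(≡1) mod 3; (2|3)=-1, (1|3)=+1; (−1)^{0·-2·1}·(-1)^-2·(+1)^0 = +1.
v=19: a=19^2·(≡12), b=19^5·(≡7) mod 19; (12|19)=-1, (7|19)=+1; (−1)^{2·5·9}·(-1)^5·(+1)^2 = -1.
v=31: a=31^1·(≡7), b=31^1·(≡21) mod 31; (7|31)=+1, (21|31)=-1; (−1)^{1·1·15}·(+1)^1·(-1)^1 = +1.
v=43: a=43^1·(≡37), b=43^2·(≡26) mod 43; (37|43)=-1, (26|43)=-1; (−1)^{1·2·21}·(-1)^2·(-1)^1 = -1.
v=5: a=5^5·(≡2), b=5^3·(≡4) mod 5; (2|5)=-1, (4|5)=+1; (−1)^{5·3·2}·(-1)^3·(+1)^5 = -1.
Ram(-2492710, -2945) = {5, 19, 43, ∞}; no ℚ_5-point on the conic.

[5, 19, 43, inf]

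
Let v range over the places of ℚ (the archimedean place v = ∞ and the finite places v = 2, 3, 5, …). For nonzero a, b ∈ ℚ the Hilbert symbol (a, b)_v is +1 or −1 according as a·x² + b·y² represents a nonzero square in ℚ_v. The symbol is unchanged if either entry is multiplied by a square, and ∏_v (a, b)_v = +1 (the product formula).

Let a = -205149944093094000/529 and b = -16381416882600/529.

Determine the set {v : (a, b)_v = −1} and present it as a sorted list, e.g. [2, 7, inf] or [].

(a, b) ≡ (-7735, -714) mod (ℚ^×)²; places V = {2, 3, 5, 7, 11, 13, 17, 23, ∞}.
(a,b)_2: α=4, β=3; u≡1, v≡3 (mod 8); ε(u)ε(v)=0·1, αω(v)=4·1, βω(u)=3·0; sum ≡ 0  ⇒  +1.
(a,b)_17: α=5, u≡15; β=3, v≡1 (mod 17); (15|17)=+1, (1|17)=+1; sign (−1)^0·+1^3·+1^5 = +1.
(a,b)_7: α=1, u≡4; β=1, v≡5 (mod 7); (4|7)=+1, (5|7)=-1; sign (−1)^1·+1^1·-1^1 = +1.
(a,b)_23: α=-2, u≡3; β=-2, v≡5 (mod 23); (3|23)=+1, (5|23)=-1; sign (−1)^0·+1^-2·-1^-2 = +1.
(a,b)_∞: sgn(-7735)=−, sgn(-714)=−, so -1.
(a,b)_13: α=1, u≡1; β=0, v≡4 (mod 13); (1|13)=+1, (4|13)=+1; sign (−1)^0·+1^0·+1^1 = +1.
(a,b)_5: α=3, u≡2; β=2, v≡4 (mod 5); (2|5)=-1, (4|5)=+1; sign (−1)^0·-1^2·+1^3 = +1.
(a,b)_11: α=2, u≡3; β=2, v≡4 (mod 11); (3|11)=+1, (4|11)=+1; sign (−1)^0·+1^2·+1^2 = +1.
(a,b)_3: α=8, u≡2; β=9, v≡2 (mod 3); (2|3)=-1, (2|3)=-1; sign (−1)^0·-1^9·-1^8 = -1.
(-7735, -714 / ℚ) ramifies at {3, ∞}: a division algebra.

[3, inf]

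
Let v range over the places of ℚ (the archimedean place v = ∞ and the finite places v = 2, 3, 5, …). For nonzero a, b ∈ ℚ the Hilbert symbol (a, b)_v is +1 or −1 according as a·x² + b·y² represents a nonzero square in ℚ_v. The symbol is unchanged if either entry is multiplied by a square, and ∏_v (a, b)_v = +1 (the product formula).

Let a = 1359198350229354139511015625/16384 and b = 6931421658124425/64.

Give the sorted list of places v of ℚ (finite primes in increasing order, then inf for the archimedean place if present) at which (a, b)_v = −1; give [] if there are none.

[3, 5, 11, 17]

Mod squares: a ≡ 30305, b ≡ 10353. Check v ∈ {∞, 2, 3, 5, 7, 11, 17, 19, 29}.
v=19: a=19^3·(≡3), b=19^2·(≡17) mod 19; (3|19)=-1, (17|19)=+1; (−1)^{3·2·9}·(-1)^2·(+1)^3 = +1.
v=7: a=7^2·(≡2), b=7^1·(≡1) mod 7; (2|7)=+1, (1|7)=+1; (−1)^{2·1·3}·(+1)^1·(+1)^2 = +1.
v=5: a=5^7·(≡4), b=5^2·(≡3) mod 5; (4|5)=+1, (3|5)=-1; (−1)^{7·2·2}·(+1)^2·(-1)^7 = -1.
v=29: a=29^5·(≡7), b=29^3·(≡6) mod 29; (7|29)=+1, (6|29)=+1; (−1)^{5·3·14}·(+1)^3·(+1)^5 = +1.
v=3: a=3^8·(≡2), b=3^7·(≡1) mod 3; (2|3)=-1, (1|3)=+1; (−1)^{8·7·1}·(-1)^7·(+1)^8 = -1.
v=∞: 30305 > 0 and 10353 > 0  ⇒  (a,b)_∞ = +1.
v=2: v_2(a)=-14, v_2(b)=-6; units ≡ 1, 1 (mod 8); ε·ε+αω+βω = 0·0+-14·0+-6·0 ≡ 0  ⇒  (a,b)_2 = +1.
v=11: a=11^3·(≡5), b=11^2·(≡2) mod 11; (5|11)=+1, (2|11)=-1; (−1)^{3·2·5}·(+1)^2·(-1)^3 = -1.
v=17: a=17^2·(≡12), b=17^1·(≡14) mod 17; (12|17)=-1, (14|17)=-1; (−1)^{2·1·8}·(-1)^1·(-1)^2 = -1.
|Ram(30305, 10353)| = 4, even; anisotropic at {3, 5, 11, 17}.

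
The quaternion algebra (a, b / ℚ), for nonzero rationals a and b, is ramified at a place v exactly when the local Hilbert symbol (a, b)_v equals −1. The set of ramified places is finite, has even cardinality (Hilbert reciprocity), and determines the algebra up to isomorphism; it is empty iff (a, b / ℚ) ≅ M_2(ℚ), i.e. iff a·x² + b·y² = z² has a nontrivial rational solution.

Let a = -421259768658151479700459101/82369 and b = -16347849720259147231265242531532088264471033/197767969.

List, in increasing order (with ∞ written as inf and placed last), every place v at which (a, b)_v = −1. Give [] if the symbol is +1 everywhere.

Mod squares: a ≡ -341, b ≡ -4300473. Check v ∈ {∞, 2, 3, 7, 11, 13, 17, 29, 31, 37, 41, 43, 47, 53}.
v=41: a=41^-2·(≡27), b=41^-2·(≡3) mod 41; (27|41)=-1, (3|41)=-1; (−1)^{-2·-2·20}·(-1)^-2·(-1)^-2 = +1.
v=53: a=53^2·(≡31), b=53^3·(≡30) mod 53; (31|53)=-1, (30|53)=-1; (−1)^{2·3·26}·(-1)^3·(-1)^2 = -1.
v=47: a=47^4·(≡46), b=47^6·(≡17) mod 47; (46|47)=-1, (17|47)=+1; (−1)^{4·6·23}·(-1)^6·(+1)^4 = +1.
v=3: a=3^6·(≡1), b=3^11·(≡2) mod 3; (1|3)=+1, (2|3)=-1; (−1)^{6·11·1}·(+1)^11·(-1)^6 = +1.
v=∞: -341 < 0 and -4300473 < 0  ⇒  (a,b)_∞ = -1.
v=37: a=37^2·(≡23), b=37^3·(≡34) mod 37; (23|37)=-1, (34|37)=+1; (−1)^{2·3·18}·(-1)^3·(+1)^2 = -1.
v=43: a=43^2·(≡42), b=43^3·(≡34) mod 43; (42|43)=-1, (34|43)=-1; (−1)^{2·3·21}·(-1)^3·(-1)^2 = -1.
v=17: a=17^2·(≡4), b=17^3·(≡2) mod 17; (4|17)=+1, (2|17)=+1; (−1)^{2·3·8}·(+1)^3·(+1)^2 = +1.
v=7: a=7^-2·(≡1), b=7^-6·(≡3) mod 7; (1|7)=+1, (3|7)=-1; (−1)^{-2·-6·3}·(+1)^-6·(-1)^-2 = +1.
v=13: a=13^2·(≡9), b=13^4·(≡11) mod 13; (9|13)=+1, (11|13)=-1; (−1)^{2·4·6}·(+1)^4·(-1)^2 = +1.
v=31: a=31^1·(≡14), b=31^0·(≡7) mod 31; (14|31)=+1, (7|31)=+1; (−1)^{1·0·15}·(+1)^0·(+1)^1 = +1.
v=29: a=29^0·(≡6), b=29^2·(≡22) mod 29; (6|29)=+1, (22|29)=+1; (−1)^{0·2·14}·(+1)^2·(+1)^0 = +1.
v=2: v_2(a)=0, v_2(b)=0; units ≡ 3, 7 (mod 8); ε·ε+αω+βω = 1·1+0·0+0·1 ≡ 1  ⇒  (a,b)_2 = -1.
v=11: a=11^1·(≡7), b=11^2·(≡7) mod 11; (7|11)=-1, (7|11)=-1; (−1)^{1·2·5}·(-1)^2·(-1)^1 = -1.
Ram(-341, -4300473) = {2, 11, 37, 43, 53, ∞}; no ℚ_2-point on the conic.

[2, 11, 37, 43, 53, inf]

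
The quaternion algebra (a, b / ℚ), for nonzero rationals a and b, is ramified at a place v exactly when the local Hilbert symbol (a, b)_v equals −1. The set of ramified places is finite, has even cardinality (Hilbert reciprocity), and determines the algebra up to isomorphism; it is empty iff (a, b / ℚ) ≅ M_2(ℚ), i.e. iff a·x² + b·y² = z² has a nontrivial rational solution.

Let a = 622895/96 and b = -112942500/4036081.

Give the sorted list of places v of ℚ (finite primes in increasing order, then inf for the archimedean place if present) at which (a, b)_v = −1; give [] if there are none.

Mod squares: a ≡ 2730, b ≡ -33. Check v ∈ {∞, 2, 3, 5, 7, 11, 13, 37, 41}.
v=7: a=7^1·(≡3), b=7^-4·(≡1) mod 7; (3|7)=-1, (1|7)=+1; (−1)^{1·-4·3}·(-1)^-4·(+1)^1 = +1.
v=13: a=13^1·(≡2), b=13^0·(≡7) mod 13; (2|13)=-1, (7|13)=-1; (−1)^{1·0·6}·(-1)^0·(-1)^1 = -1.
v=∞: 2730 > 0 and -33 < 0  ⇒  (a,b)_∞ = +1.
v=11: a=11^0·(≡8), b=11^1·(≡2) mod 11; (8|11)=-1, (2|11)=-1; (−1)^{0·1·5}·(-1)^1·(-1)^0 = -1.
v=41: a=41^0·(≡28), b=41^-2·(≡39) mod 41; (28|41)=-1, (39|41)=+1; (−1)^{0·-2·20}·(-1)^-2·(+1)^0 = +1.
v=37: a=37^2·(≡19), b=37^2·(≡1) mod 37; (19|37)=-1, (1|37)=+1; (−1)^{2·2·18}·(-1)^2·(+1)^2 = +1.
v=5: a=5^1·(≡4), b=5^4·(≡2) mod 5; (4|5)=+1, (2|5)=-1; (−1)^{1·4·2}·(+1)^4·(-1)^1 = -1.
v=2: v_2(a)=-5, v_2(b)=2; units ≡ 5, 7 (mod 8); ε·ε+αω+βω = 0·1+-5·0+2·1 ≡ 0  ⇒  (a,b)_2 = +1.
v=3: a=3^-1·(≡1), b=3^1·(≡1) mod 3; (1|3)=+1, (1|3)=+1; (−1)^{-1·1·1}·(+1)^1·(+1)^-1 = -1.
(2730, -33 / ℚ) ramifies at {3, 5, 11, 13}: a division algebra.

[3, 5, 11, 13]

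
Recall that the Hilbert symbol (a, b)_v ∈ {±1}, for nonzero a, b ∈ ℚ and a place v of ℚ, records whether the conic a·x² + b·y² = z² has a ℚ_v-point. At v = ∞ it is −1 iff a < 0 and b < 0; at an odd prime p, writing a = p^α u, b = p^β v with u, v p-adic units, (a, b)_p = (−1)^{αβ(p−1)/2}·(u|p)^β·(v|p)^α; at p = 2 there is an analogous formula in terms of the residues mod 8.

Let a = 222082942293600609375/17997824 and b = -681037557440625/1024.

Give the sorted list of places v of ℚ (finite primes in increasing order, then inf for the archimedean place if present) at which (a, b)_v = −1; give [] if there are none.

[2, 13]

Mod squares: a ≡ 3094, b ≡ -6545. Check v ∈ {∞, 2, 3, 5, 7, 11, 13, 17, 23}.
v=17: a=17^3·(≡11), b=17^3·(≡5) mod 17; (11|17)=-1, (5|17)=-1; (−1)^{3·3·8}·(-1)^3·(-1)^3 = +1.
v=13: a=13^-3·(≡12), b=13^0·(≡7) mod 13; (12|13)=+1, (7|13)=-1; (−1)^{-3·0·6}·(+1)^0·(-1)^-3 = -1.
v=5: a=5^6·(≡1), b=5^5·(≡1) mod 5; (1|5)=+1, (1|5)=+1; (−1)^{6·5·2}·(+1)^5·(+1)^6 = +1.
v=3: a=3^2·(≡1), b=3^2·(≡1) mod 3; (1|3)=+1, (1|3)=+1; (−1)^{2·2·1}·(+1)^2·(+1)^2 = +1.
v=7: a=7^3·(≡4), b=7^1·(≡5) mod 7; (4|7)=+1, (5|7)=-1; (−1)^{3·1·3}·(+1)^1·(-1)^3 = +1.
v=11: a=11^6·(≡4), b=11^3·(≡10) mod 11; (4|11)=+1, (10|11)=-1; (−1)^{6·3·5}·(+1)^3·(-1)^6 = +1.
v=23: a=23^2·(≡13), b=23^2·(≡17) mod 23; (13|23)=+1, (17|23)=-1; (−1)^{2·2·11}·(+1)^2·(-1)^2 = +1.
v=2: v_2(a)=-13, v_2(b)=-10; units ≡ 3, 7 (mod 8); ε·ε+αω+βω = 1·1+-13·0+-10·1 ≡ 1  ⇒  (a,b)_2 = -1.
v=∞: 3094 > 0 and -6545 < 0  ⇒  (a,b)_∞ = +1.
(3094, -6545 / ℚ) ramifies at {2, 13}: a division algebra.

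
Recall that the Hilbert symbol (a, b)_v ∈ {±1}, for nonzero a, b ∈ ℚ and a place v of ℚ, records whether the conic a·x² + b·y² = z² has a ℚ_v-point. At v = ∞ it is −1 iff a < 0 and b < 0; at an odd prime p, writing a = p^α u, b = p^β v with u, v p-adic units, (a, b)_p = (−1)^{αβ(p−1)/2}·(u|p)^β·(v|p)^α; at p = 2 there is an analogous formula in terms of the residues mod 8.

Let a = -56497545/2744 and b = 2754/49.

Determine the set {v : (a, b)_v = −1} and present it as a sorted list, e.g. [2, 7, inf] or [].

[7, 17, 19, 23]

Mod squares: a ≡ -520030, b ≡ 34. Check v ∈ {∞, 2, 3, 5, 7, 13, 17, 19, 23}.
v=7: a=7^-3·(≡1), b=7^-2·(≡3) mod 7; (1|7)=+1, (3|7)=-1; (−1)^{-3·-2·3}·(+1)^-2·(-1)^-3 = -1.
v=5: a=5^1·(≡4), b=5^0·(≡1) mod 5; (4|5)=+1, (1|5)=+1; (−1)^{1·0·2}·(+1)^0·(+1)^1 = +1.
v=13: a=13^2·(≡3), b=13^0·(≡5) mod 13; (3|13)=+1, (5|13)=-1; (−1)^{2·0·6}·(+1)^0·(-1)^2 = +1.
v=19: a=19^1·(≡5), b=19^0·(≡12) mod 19; (5|19)=+1, (12|19)=-1; (−1)^{1·0·9}·(+1)^0·(-1)^1 = -1.
v=∞: -520030 < 0 and 34 > 0  ⇒  (a,b)_∞ = +1.
v=23: a=23^1·(≡11), b=23^0·(≡21) mod 23; (11|23)=-1, (21|23)=-1; (−1)^{1·0·11}·(-1)^0·(-1)^1 = -1.
v=17: a=17^1·(≡14), b=17^1·(≡4) mod 17; (14|17)=-1, (4|17)=+1; (−1)^{1·1·8}·(-1)^1·(+1)^1 = -1.
v=2: v_2(a)=-3, v_2(b)=1; units ≡ 1, 1 (mod 8); ε·ε+αω+βω = 0·0+-3·0+1·0 ≡ 0  ⇒  (a,b)_2 = +1.
v=3: a=3^2·(≡2), b=3^4·(≡1) mod 3; (2|3)=-1, (1|3)=+1; (−1)^{2·4·1}·(-1)^4·(+1)^2 = +1.
(-520030, 34 / ℚ) ramifies at {7, 17, 19, 23}: a division algebra.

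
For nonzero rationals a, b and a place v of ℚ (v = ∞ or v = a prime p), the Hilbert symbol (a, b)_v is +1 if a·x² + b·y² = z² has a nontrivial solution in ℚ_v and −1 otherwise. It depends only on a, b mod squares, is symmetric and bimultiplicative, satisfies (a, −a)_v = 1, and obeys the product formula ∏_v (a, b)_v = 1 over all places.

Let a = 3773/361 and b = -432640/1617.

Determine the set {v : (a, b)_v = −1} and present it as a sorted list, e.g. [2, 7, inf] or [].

Mod squares: a ≡ 77, b ≡ -330. Check v ∈ {∞, 2, 3, 5, 7, 11, 13, 19}.
v=∞: 77 > 0 and -330 < 0  ⇒  (a,b)_∞ = +1.
v=2: v_2(a)=0, v_2(b)=9; units ≡ 5, 3 (mod 8); ε·ε+αω+βω = 0·1+0·1+9·1 ≡ 1  ⇒  (a,b)_2 = -1.
v=5: a=5^0·(≡3), b=5^1·(≡1) mod 5; (3|5)=-1, (1|5)=+1; (−1)^{0·1·2}·(-1)^1·(+1)^0 = -1.
v=13: a=13^0·(≡12), b=13^2·(≡8) mod 13; (12|13)=+1, (8|13)=-1; (−1)^{0·2·6}·(+1)^2·(-1)^0 = +1.
v=19: a=19^-2·(≡11), b=19^0·(≡14) mod 19; (11|19)=+1, (14|19)=-1; (−1)^{-2·0·9}·(+1)^0·(-1)^-2 = +1.
v=3: a=3^0·(≡2), b=3^-1·(≡1) mod 3; (2|3)=-1, (1|3)=+1; (−1)^{0·-1·1}·(-1)^-1·(+1)^0 = -1.
v=11: a=11^1·(≡10), b=11^-1·(≡3) mod 11; (10|11)=-1, (3|11)=+1; (−1)^{1·-1·5}·(-1)^-1·(+1)^1 = +1.
v=7: a=7^3·(≡1), b=7^-2·(≡6) mod 7; (1|7)=+1, (6|7)=-1; (−1)^{3·-2·3}·(+1)^-2·(-1)^3 = -1.
|Ram(77, -330)| = 4, even; anisotropic at {2, 3, 5, 7}.

[2, 3, 5, 7]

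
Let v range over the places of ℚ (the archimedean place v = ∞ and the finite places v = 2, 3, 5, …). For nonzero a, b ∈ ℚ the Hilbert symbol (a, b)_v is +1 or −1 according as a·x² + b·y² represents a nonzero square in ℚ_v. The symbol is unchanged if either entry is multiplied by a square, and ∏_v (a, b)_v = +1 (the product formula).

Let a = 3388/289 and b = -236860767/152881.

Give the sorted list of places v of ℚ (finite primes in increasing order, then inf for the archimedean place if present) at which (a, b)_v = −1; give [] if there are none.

[11, 13]

Mod squares: a ≡ 7, b ≡ -143. Check v ∈ {∞, 2, 3, 7, 11, 13, 17, 23}.
v=11: a=11^2·(≡2), b=11^3·(≡4) mod 11; (2|11)=-1, (4|11)=+1; (−1)^{2·3·5}·(-1)^3·(+1)^2 = -1.
v=3: a=3^0·(≡1), b=3^4·(≡1) mod 3; (1|3)=+1, (1|3)=+1; (−1)^{0·4·1}·(+1)^4·(+1)^0 = +1.
v=17: a=17^-2·(≡5), b=17^-2·(≡6) mod 17; (5|17)=-1, (6|17)=-1; (−1)^{-2·-2·8}·(-1)^-2·(-1)^-2 = +1.
v=7: a=7^1·(≡4), b=7^0·(≡4) mod 7; (4|7)=+1, (4|7)=+1; (−1)^{1·0·3}·(+1)^0·(+1)^1 = +1.
v=23: a=23^0·(≡20), b=23^-2·(≡12) mod 23; (20|23)=-1, (12|23)=+1; (−1)^{0·-2·11}·(-1)^-2·(+1)^0 = +1.
v=2: v_2(a)=2, v_2(b)=0; units ≡ 7, 1 (mod 8); ε·ε+αω+βω = 1·0+2·0+0·0 ≡ 0  ⇒  (a,b)_2 = +1.
v=∞: 7 > 0 and -143 < 0  ⇒  (a,b)_∞ = +1.
v=13: a=13^0·(≡7), b=13^3·(≡11) mod 13; (7|13)=-1, (11|13)=-1; (−1)^{0·3·6}·(-1)^3·(-1)^0 = -1.
Ram(7, -143) = {11, 13}; no ℚ_11-point on the conic.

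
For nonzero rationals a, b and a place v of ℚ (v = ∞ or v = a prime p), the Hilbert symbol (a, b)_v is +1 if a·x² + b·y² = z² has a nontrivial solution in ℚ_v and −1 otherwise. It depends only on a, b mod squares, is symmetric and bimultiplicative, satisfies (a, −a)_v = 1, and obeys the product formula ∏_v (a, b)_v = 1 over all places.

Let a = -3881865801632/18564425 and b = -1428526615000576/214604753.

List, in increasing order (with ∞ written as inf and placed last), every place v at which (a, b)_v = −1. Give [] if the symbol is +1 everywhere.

(a, b) ≡ (-272986, -6278678) mod (ℚ^×)²; places V = {2, 5, 7, 11, 13, 17, 19, 23, 31, 37, ∞}.
(a,b)_7: α=1, u≡6; β=1, v≡6 (mod 7); (6|7)=-1, (6|7)=-1; sign (−1)^1·-1^1·-1^1 = -1.
(a,b)_13: α=4, u≡4; β=4, v≡12 (mod 13); (4|13)=+1, (12|13)=+1; sign (−1)^0·+1^4·+1^4 = +1.
(a,b)_17: α=-1, u≡12; β=-3, v≡2 (mod 17); (12|17)=-1, (2|17)=+1; sign (−1)^0·-1^-3·+1^-1 = -1.
(a,b)_2: α=5, β=9; u≡3, v≡5 (mod 8); ε(u)ε(v)=1·0, αω(v)=5·1, βω(u)=9·1; sum ≡ 0  ⇒  +1.
(a,b)_23: α=2, u≡1; β=3, v≡6 (mod 23); (1|23)=+1, (6|23)=+1; sign (−1)^0·+1^3·+1^2 = +1.
(a,b)_19: α=-2, u≡4; β=-2, v≡4 (mod 19); (4|19)=+1, (4|19)=+1; sign (−1)^0·+1^-2·+1^-2 = +1.
(a,b)_37: α=1, u≡6; β=1, v≡27 (mod 37); (6|37)=-1, (27|37)=+1; sign (−1)^0·-1^1·+1^1 = -1.
(a,b)_5: α=-2, u≡4; β=0, v≡3 (mod 5); (4|5)=+1, (3|5)=-1; sign (−1)^0·+1^0·-1^-2 = +1.
(a,b)_31: α=1, u≡26; β=1, v≡19 (mod 31); (26|31)=-1, (19|31)=+1; sign (−1)^1·-1^1·+1^1 = +1.
(a,b)_11: α=-2, u≡9; β=-2, v≡1 (mod 11); (9|11)=+1, (1|11)=+1; sign (−1)^0·+1^-2·+1^-2 = +1.
(a,b)_∞: sgn(-272986)=−, sgn(-6278678)=−, so -1.
(-272986, -6278678 / ℚ) ramifies at {7, 17, 37, ∞}: a division algebra.

[7, 17, 37, inf]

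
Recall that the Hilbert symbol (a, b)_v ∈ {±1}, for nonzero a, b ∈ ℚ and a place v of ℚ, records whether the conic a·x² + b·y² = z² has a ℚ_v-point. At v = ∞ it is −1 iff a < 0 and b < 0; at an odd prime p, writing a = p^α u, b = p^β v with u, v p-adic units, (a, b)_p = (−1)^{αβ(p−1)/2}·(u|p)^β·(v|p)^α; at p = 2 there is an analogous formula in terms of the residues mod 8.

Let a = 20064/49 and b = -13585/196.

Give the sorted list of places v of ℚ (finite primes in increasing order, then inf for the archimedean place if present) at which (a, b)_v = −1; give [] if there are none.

[2, 3, 13, 19]

Mod squares: a ≡ 1254, b ≡ -13585. Check v ∈ {∞, 2, 3, 5, 7, 11, 13, 19}.
v=∞: 1254 > 0 and -13585 < 0  ⇒  (a,b)_∞ = +1.
v=5: a=5^0·(≡1), b=5^1·(≡3) mod 5; (1|5)=+1, (3|5)=-1; (−1)^{0·1·2}·(+1)^1·(-1)^0 = +1.
v=3: a=3^1·(≡1), b=3^0·(≡2) mod 3; (1|3)=+1, (2|3)=-1; (−1)^{1·0·1}·(+1)^0·(-1)^1 = -1.
v=13: a=13^0·(≡7), b=13^1·(≡8) mod 13; (7|13)=-1, (8|13)=-1; (−1)^{0·1·6}·(-1)^1·(-1)^0 = -1.
v=7: a=7^-2·(≡2), b=7^-2·(≡4) mod 7; (2|7)=+1, (4|7)=+1; (−1)^{-2·-2·3}·(+1)^-2·(+1)^-2 = +1.
v=11: a=11^1·(≡4), b=11^1·(≡7) mod 11; (4|11)=+1, (7|11)=-1; (−1)^{1·1·5}·(+1)^1·(-1)^1 = +1.
v=19: a=19^1·(≡1), b=19^1·(≡17) mod 19; (1|19)=+1, (17|19)=+1; (−1)^{1·1·9}·(+1)^1·(+1)^1 = -1.
v=2: v_2(a)=5, v_2(b)=-2; units ≡ 3, 7 (mod 8); ε·ε+αω+βω = 1·1+5·0+-2·1 ≡ 1  ⇒  (a,b)_2 = -1.
Ram(1254, -13585) = {2, 3, 13, 19}; no ℚ_2-point on the conic.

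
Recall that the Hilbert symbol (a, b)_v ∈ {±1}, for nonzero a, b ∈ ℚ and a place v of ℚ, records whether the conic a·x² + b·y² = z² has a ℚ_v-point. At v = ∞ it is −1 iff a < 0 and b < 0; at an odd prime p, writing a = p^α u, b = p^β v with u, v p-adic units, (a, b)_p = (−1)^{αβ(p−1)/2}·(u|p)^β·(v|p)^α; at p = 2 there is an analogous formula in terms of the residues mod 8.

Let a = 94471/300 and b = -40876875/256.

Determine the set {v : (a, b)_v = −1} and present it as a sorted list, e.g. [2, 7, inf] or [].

[3, 43]

Mod squares: a ≡ 1677, b ≡ -43. Check v ∈ {∞, 2, 3, 5, 13, 43}.
v=3: a=3^-1·(≡1), b=3^2·(≡2) mod 3; (1|3)=+1, (2|3)=-1; (−1)^{-1·2·1}·(+1)^2·(-1)^-1 = -1.
v=13: a=13^3·(≡4), b=13^2·(≡9) mod 13; (4|13)=+1, (9|13)=+1; (−1)^{3·2·6}·(+1)^2·(+1)^3 = +1.
v=∞: 1677 > 0 and -43 < 0  ⇒  (a,b)_∞ = +1.
v=43: a=43^1·(≡39), b=43^1·(≡12) mod 43; (39|43)=-1, (12|43)=-1; (−1)^{1·1·21}·(-1)^1·(-1)^1 = -1.
v=2: v_2(a)=-2, v_2(b)=-8; units ≡ 5, 5 (mod 8); ε·ε+αω+βω = 0·0+-2·1+-8·1 ≡ 0  ⇒  (a,b)_2 = +1.
v=5: a=5^-2·(≡3), b=5^4·(≡2) mod 5; (3|5)=-1, (2|5)=-1; (−1)^{-2·4·2}·(-1)^4·(-1)^-2 = +1.
|Ram(1677, -43)| = 2, even; anisotropic at {3, 43}.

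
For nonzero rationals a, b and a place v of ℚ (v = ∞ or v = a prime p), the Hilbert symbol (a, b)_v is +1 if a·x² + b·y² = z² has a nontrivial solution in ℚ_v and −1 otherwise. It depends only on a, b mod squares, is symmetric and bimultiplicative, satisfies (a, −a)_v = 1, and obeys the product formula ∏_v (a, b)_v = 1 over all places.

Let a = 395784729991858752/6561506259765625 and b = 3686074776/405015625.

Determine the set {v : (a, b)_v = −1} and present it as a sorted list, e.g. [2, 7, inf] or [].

Mod squares: a ≡ 17, b ≡ 6. Check v ∈ {∞, 2, 3, 5, 7, 17, 19, 23}.
v=3: a=3^20·(≡2), b=3^13·(≡2) mod 3; (2|3)=-1, (2|3)=-1; (−1)^{20·13·1}·(-1)^13·(-1)^20 = -1.
v=19: a=19^2·(≡6), b=19^0·(≡9) mod 19; (6|19)=+1, (9|19)=+1; (−1)^{2·0·9}·(+1)^0·(+1)^2 = +1.
v=∞: 17 > 0 and 6 > 0  ⇒  (a,b)_∞ = +1.
v=17: a=17^3·(≡8), b=17^2·(≡5) mod 17; (8|17)=+1, (5|17)=-1; (−1)^{3·2·8}·(+1)^2·(-1)^3 = -1.
v=5: a=5^-10·(≡2), b=5^-6·(≡1) mod 5; (2|5)=-1, (1|5)=+1; (−1)^{-10·-6·2}·(-1)^-6·(+1)^-10 = +1.
v=7: a=7^-4·(≡5), b=7^-2·(≡5) mod 7; (5|7)=-1, (5|7)=-1; (−1)^{-4·-2·3}·(-1)^-2·(-1)^-4 = +1.
v=23: a=23^-4·(≡22), b=23^-2·(≡16) mod 23; (22|23)=-1, (16|23)=+1; (−1)^{-4·-2·11}·(-1)^-2·(+1)^-4 = +1.
v=2: v_2(a)=6, v_2(b)=3; units ≡ 1, 3 (mod 8); ε·ε+αω+βω = 0·1+6·1+3·0 ≡ 0  ⇒  (a,b)_2 = +1.
Ram(17, 6) = {3, 17}; no ℚ_3-point on the conic.

[3, 17]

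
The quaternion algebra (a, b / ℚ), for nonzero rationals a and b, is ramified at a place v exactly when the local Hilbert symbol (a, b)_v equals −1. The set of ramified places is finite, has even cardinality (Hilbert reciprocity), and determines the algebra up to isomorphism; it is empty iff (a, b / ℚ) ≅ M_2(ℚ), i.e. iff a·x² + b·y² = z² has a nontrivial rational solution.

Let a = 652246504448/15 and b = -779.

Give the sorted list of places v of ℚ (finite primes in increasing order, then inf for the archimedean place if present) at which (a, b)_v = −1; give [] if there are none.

(a, b) ≡ (115995, -779) mod (ℚ^×)²; places V = {2, 3, 5, 7, 11, 19, 37, 41, ∞}.
(a,b)_7: α=2, u≡3; β=0, v≡5 (mod 7); (3|7)=-1, (5|7)=-1; sign (−1)^0·-1^0·-1^2 = +1.
(a,b)_37: α=1, u≡21; β=0, v≡35 (mod 37); (21|37)=+1, (35|37)=-1; sign (−1)^0·+1^0·-1^1 = -1.
(a,b)_5: α=-1, u≡1; β=0, v≡1 (mod 5); (1|5)=+1, (1|5)=+1; sign (−1)^0·+1^0·+1^-1 = +1.
(a,b)_3: α=-1, u≡1; β=0, v≡1 (mod 3); (1|3)=+1, (1|3)=+1; sign (−1)^0·+1^0·+1^-1 = +1.
(a,b)_∞: sgn(115995)=+, sgn(-779)=−, so +1.
(a,b)_19: α=1, u≡16; β=1, v≡16 (mod 19); (16|19)=+1, (16|19)=+1; sign (−1)^1·+1^1·+1^1 = -1.
(a,b)_41: α=2, u≡14; β=1, v≡22 (mod 41); (14|41)=-1, (22|41)=-1; sign (−1)^0·-1^1·-1^2 = -1.
(a,b)_11: α=1, u≡8; β=0, v≡2 (mod 11); (8|11)=-1, (2|11)=-1; sign (−1)^0·-1^0·-1^1 = -1.
(a,b)_2: α=10, β=0; u≡3, v≡5 (mod 8); ε(u)ε(v)=1·0, αω(v)=10·1, βω(u)=0·1; sum ≡ 0  ⇒  +1.
(115995, -779 / ℚ) ramifies at {11, 19, 37, 41}: a division algebra.

[11, 19, 37, 41]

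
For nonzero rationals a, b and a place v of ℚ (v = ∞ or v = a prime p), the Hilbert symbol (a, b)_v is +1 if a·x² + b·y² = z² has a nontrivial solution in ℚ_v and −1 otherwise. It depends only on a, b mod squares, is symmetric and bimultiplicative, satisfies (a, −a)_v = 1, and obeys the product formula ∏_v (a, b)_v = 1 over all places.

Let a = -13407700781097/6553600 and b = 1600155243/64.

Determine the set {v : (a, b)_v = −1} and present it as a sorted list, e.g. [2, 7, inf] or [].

(a, b) ≡ (-1039737, 54723) mod (ℚ^×)²; places V = {2, 3, 5, 7, 17, 19, 29, 37, ∞}.
(a,b)_17: α=1, u≡11; β=1, v≡7 (mod 17); (11|17)=-1, (7|17)=-1; sign (−1)^0·-1^1·-1^1 = +1.
(a,b)_7: α=2, u≡1; β=0, v≡1 (mod 7); (1|7)=+1, (1|7)=+1; sign (−1)^0·+1^0·+1^2 = +1.
(a,b)_∞: sgn(-1039737)=−, sgn(54723)=+, so +1.
(a,b)_37: α=1, u≡31; β=1, v≡27 (mod 37); (31|37)=-1, (27|37)=+1; sign (−1)^0·-1^1·+1^1 = -1.
(a,b)_29: α=1, u≡6; β=1, v≡3 (mod 29); (6|29)=+1, (3|29)=-1; sign (−1)^0·+1^1·-1^1 = -1.
(a,b)_2: α=-18, β=-6; u≡7, v≡3 (mod 8); ε(u)ε(v)=1·1, αω(v)=-18·1, βω(u)=-6·0; sum ≡ 1  ⇒  -1.
(a,b)_5: α=-2, u≡2; β=0, v≡2 (mod 5); (2|5)=-1, (2|5)=-1; sign (−1)^0·-1^0·-1^-2 = +1.
(a,b)_19: α=3, u≡9; β=2, v≡13 (mod 19); (9|19)=+1, (13|19)=-1; sign (−1)^0·+1^2·-1^3 = -1.
(a,b)_3: α=7, u≡2; β=5, v≡1 (mod 3); (2|3)=-1, (1|3)=+1; sign (−1)^1·-1^5·+1^7 = +1.
(-1039737, 54723 / ℚ) ramifies at {2, 19, 29, 37}: a division algebra.

[2, 19, 29, 37]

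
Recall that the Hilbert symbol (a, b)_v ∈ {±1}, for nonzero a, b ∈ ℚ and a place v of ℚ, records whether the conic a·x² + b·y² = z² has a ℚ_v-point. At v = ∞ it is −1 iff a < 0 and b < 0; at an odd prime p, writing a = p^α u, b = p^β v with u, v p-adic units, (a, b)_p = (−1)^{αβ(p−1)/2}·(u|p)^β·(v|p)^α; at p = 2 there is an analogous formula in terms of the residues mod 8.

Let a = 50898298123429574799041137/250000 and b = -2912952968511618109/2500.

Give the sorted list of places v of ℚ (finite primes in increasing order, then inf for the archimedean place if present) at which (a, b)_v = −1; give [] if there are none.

(a, b) ≡ (166710780313, -9541) mod (ℚ^×)²; places V = {2, 5, 7, 11, 17, 29, 41, 43, 47, 53, ∞}.
(a,b)_7: α=1, u≡6; β=1, v≡2 (mod 7); (6|7)=-1, (2|7)=+1; sign (−1)^1·-1^1·+1^1 = +1.
(a,b)_43: α=3, u≡24; β=2, v≡8 (mod 43); (24|43)=+1, (8|43)=-1; sign (−1)^0·+1^2·-1^3 = -1.
(a,b)_∞: sgn(166710780313)=+, sgn(-9541)=−, so +1.
(a,b)_17: α=3, u≡4; β=2, v≡16 (mod 17); (4|17)=+1, (16|17)=+1; sign (−1)^0·+1^2·+1^3 = +1.
(a,b)_41: α=3, u≡8; β=2, v≡14 (mod 41); (8|41)=+1, (14|41)=-1; sign (−1)^0·+1^2·-1^3 = -1.
(a,b)_2: α=-4, β=-2; u≡1, v≡3 (mod 8); ε(u)ε(v)=0·1, αω(v)=-4·1, βω(u)=-2·0; sum ≡ 0  ⇒  +1.
(a,b)_11: α=3, u≡8; β=2, v≡10 (mod 11); (8|11)=-1, (10|11)=-1; sign (−1)^0·-1^2·-1^3 = -1.
(a,b)_47: α=1, u≡16; β=1, v≡32 (mod 47); (16|47)=+1, (32|47)=+1; sign (−1)^1·+1^1·+1^1 = -1.
(a,b)_5: α=-6, u≡2; β=-4, v≡4 (mod 5); (2|5)=-1, (4|5)=+1; sign (−1)^0·-1^-4·+1^-6 = +1.
(a,b)_53: α=3, u≡14; β=2, v≡4 (mod 53); (14|53)=-1, (4|53)=+1; sign (−1)^0·-1^2·+1^3 = +1.
(a,b)_29: α=1, u≡11; β=1, v≡18 (mod 29); (11|29)=-1, (18|29)=-1; sign (−1)^0·-1^1·-1^1 = +1.
Ram(166710780313, -9541) = {11, 41, 43, 47}; no ℚ_11-point on the conic.

[11, 41, 43, 47]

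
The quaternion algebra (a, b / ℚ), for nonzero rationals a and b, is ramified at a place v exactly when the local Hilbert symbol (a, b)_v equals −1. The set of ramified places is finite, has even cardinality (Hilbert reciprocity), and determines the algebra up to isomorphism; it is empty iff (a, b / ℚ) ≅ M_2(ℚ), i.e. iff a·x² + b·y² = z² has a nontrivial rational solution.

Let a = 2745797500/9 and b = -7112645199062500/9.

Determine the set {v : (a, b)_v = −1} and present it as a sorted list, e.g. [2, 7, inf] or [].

[2, 17, 23, 53]

(a, b) ≡ (391, -265) mod (ℚ^×)²; places V = {2, 3, 5, 17, 23, 53, ∞}.
(a,b)_23: α=1, u≡14; β=2, v≡15 (mod 23); (14|23)=-1, (15|23)=-1; sign (−1)^0·-1^2·-1^1 = -1.
(a,b)_3: α=-2, u≡1; β=-2, v≡2 (mod 3); (1|3)=+1, (2|3)=-1; sign (−1)^0·+1^-2·-1^-2 = +1.
(a,b)_2: α=2, β=2; u≡7, v≡7 (mod 8); ε(u)ε(v)=1·1, αω(v)=2·0, βω(u)=2·0; sum ≡ 1  ⇒  -1.
(a,b)_17: α=1, u≡14; β=2, v≡12 (mod 17); (14|17)=-1, (12|17)=-1; sign (−1)^0·-1^2·-1^1 = -1.
(a,b)_53: α=2, u≡20; β=3, v≡32 (mod 53); (20|53)=-1, (32|53)=-1; sign (−1)^0·-1^3·-1^2 = -1.
(a,b)_5: α=4, u≡4; β=7, v≡3 (mod 5); (4|5)=+1, (3|5)=-1; sign (−1)^0·+1^7·-1^4 = +1.
(a,b)_∞: sgn(391)=+, sgn(-265)=−, so +1.
(391, -265 / ℚ) ramifies at {2, 17, 23, 53}: a division algebra.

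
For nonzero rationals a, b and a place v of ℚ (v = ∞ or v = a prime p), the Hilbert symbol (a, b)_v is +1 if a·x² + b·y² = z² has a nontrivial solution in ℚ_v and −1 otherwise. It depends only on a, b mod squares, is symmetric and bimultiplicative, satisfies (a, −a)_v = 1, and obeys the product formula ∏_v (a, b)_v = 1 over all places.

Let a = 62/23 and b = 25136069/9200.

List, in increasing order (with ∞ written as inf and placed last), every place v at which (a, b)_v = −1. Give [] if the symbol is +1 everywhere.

[2, 23]

Mod squares: a ≡ 1426, b ≡ 667. Check v ∈ {∞, 2, 5, 7, 19, 23, 29, 31}.
v=31: a=31^1·(≡23), b=31^0·(≡18) mod 31; (23|31)=-1, (18|31)=+1; (−1)^{1·0·15}·(-1)^0·(+1)^1 = +1.
v=∞: 1426 > 0 and 667 > 0  ⇒  (a,b)_∞ = +1.
v=29: a=29^0·(≡9), b=29^1·(≡22) mod 29; (9|29)=+1, (22|29)=+1; (−1)^{0·1·14}·(+1)^1·(+1)^0 = +1.
v=5: a=5^0·(≡4), b=5^-2·(≡3) mod 5; (4|5)=+1, (3|5)=-1; (−1)^{0·-2·2}·(+1)^-2·(-1)^0 = +1.
v=2: v_2(a)=1, v_2(b)=-4; units ≡ 1, 3 (mod 8); ε·ε+αω+βω = 0·1+1·1+-4·0 ≡ 1  ⇒  (a,b)_2 = -1.
v=19: a=19^0·(≡6), b=19^2·(≡8) mod 19; (6|19)=+1, (8|19)=-1; (−1)^{0·2·9}·(+1)^2·(-1)^0 = +1.
v=23: a=23^-1·(≡16), b=23^-1·(≡4) mod 23; (16|23)=+1, (4|23)=+1; (−1)^{-1·-1·11}·(+1)^-1·(+1)^-1 = -1.
v=7: a=7^0·(≡3), b=7^4·(≡2) mod 7; (3|7)=-1, (2|7)=+1; (−1)^{0·4·3}·(-1)^4·(+1)^0 = +1.
Ram(1426, 667) = {2, 23}; no ℚ_2-point on the conic.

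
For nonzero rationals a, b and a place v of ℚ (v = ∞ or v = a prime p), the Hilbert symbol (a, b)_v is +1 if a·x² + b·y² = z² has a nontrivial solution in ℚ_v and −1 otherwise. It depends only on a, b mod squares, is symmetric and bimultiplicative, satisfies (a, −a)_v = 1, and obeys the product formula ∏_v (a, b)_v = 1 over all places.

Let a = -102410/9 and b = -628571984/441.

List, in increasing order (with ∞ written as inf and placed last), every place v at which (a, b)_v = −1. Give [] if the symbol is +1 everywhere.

(a, b) ≡ (-2090, -39285749) mod (ℚ^×)²; places V = {2, 3, 5, 7, 11, 19, 29, 37, 41, 47, ∞}.
(a,b)_11: α=1, u≡2; β=0, v≡4 (mod 11); (2|11)=-1, (4|11)=+1; sign (−1)^0·-1^0·+1^1 = +1.
(a,b)_∞: sgn(-2090)=−, sgn(-39285749)=−, so -1.
(a,b)_29: α=0, u≡2; β=1, v≡28 (mod 29); (2|29)=-1, (28|29)=+1; sign (−1)^0·-1^1·+1^0 = -1.
(a,b)_41: α=0, u≡10; β=1, v≡14 (mod 41); (10|41)=+1, (14|41)=-1; sign (−1)^0·+1^1·-1^0 = +1.
(a,b)_5: α=1, u≡2; β=0, v≡1 (mod 5); (2|5)=-1, (1|5)=+1; sign (−1)^0·-1^0·+1^1 = +1.
(a,b)_37: α=0, u≡13; β=1, v≡10 (mod 37); (13|37)=-1, (10|37)=+1; sign (−1)^0·-1^1·+1^0 = -1.
(a,b)_3: α=-2, u≡1; β=-2, v≡1 (mod 3); (1|3)=+1, (1|3)=+1; sign (−1)^0·+1^-2·+1^-2 = +1.
(a,b)_19: α=1, u≡7; β=1, v≡16 (mod 19); (7|19)=+1, (16|19)=+1; sign (−1)^1·+1^1·+1^1 = -1.
(a,b)_7: α=2, u≡5; β=-2, v≡1 (mod 7); (5|7)=-1, (1|7)=+1; sign (−1)^0·-1^-2·+1^2 = +1.
(a,b)_47: α=0, u≡16; β=1, v≡4 (mod 47); (16|47)=+1, (4|47)=+1; sign (−1)^0·+1^1·+1^0 = +1.
(a,b)_2: α=1, β=4; u≡3, v≡3 (mod 8); ε(u)ε(v)=1·1, αω(v)=1·1, βω(u)=4·1; sum ≡ 0  ⇒  +1.
(-2090, -39285749 / ℚ) ramifies at {19, 29, 37, ∞}: a division algebra.

[19, 29, 37, inf]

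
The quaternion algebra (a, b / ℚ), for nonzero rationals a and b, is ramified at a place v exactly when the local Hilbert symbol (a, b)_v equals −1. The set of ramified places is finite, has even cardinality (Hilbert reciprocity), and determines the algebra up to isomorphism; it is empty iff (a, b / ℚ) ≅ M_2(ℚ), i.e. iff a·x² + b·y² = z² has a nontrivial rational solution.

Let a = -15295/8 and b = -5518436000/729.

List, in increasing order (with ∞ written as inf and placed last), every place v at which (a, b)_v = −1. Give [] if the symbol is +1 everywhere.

[2, inf]

Mod squares: a ≡ -30590, b ≡ -13796090. Check v ∈ {∞, 2, 3, 5, 7, 11, 19, 23, 41}.
v=23: a=23^1·(≡6), b=23^1·(≡20) mod 23; (6|23)=+1, (20|23)=-1; (−1)^{1·1·11}·(+1)^1·(-1)^1 = +1.
v=41: a=41^0·(≡10), b=41^1·(≡24) mod 41; (10|41)=+1, (24|41)=-1; (−1)^{0·1·20}·(+1)^1·(-1)^0 = +1.
v=2: v_2(a)=-3, v_2(b)=5; units ≡ 1, 3 (mod 8); ε·ε+αω+βω = 0·1+-3·1+5·0 ≡ 1  ⇒  (a,b)_2 = -1.
v=11: a=11^0·(≡9), b=11^1·(≡7) mod 11; (9|11)=+1, (7|11)=-1; (−1)^{0·1·5}·(+1)^1·(-1)^0 = +1.
v=∞: -30590 < 0 and -13796090 < 0  ⇒  (a,b)_∞ = -1.
v=7: a=7^1·(≡6), b=7^1·(≡1) mod 7; (6|7)=-1, (1|7)=+1; (−1)^{1·1·3}·(-1)^1·(+1)^1 = +1.
v=19: a=19^1·(≡11), b=19^1·(≡10) mod 19; (11|19)=+1, (10|19)=-1; (−1)^{1·1·9}·(+1)^1·(-1)^1 = +1.
v=3: a=3^0·(≡1), b=3^-6·(≡1) mod 3; (1|3)=+1, (1|3)=+1; (−1)^{0·-6·1}·(+1)^-6·(+1)^0 = +1.
v=5: a=5^1·(≡2), b=5^3·(≡3) mod 5; (2|5)=-1, (3|5)=-1; (−1)^{1·3·2}·(-1)^3·(-1)^1 = +1.
(-30590, -13796090 / ℚ) ramifies at {2, ∞}: a division algebra.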